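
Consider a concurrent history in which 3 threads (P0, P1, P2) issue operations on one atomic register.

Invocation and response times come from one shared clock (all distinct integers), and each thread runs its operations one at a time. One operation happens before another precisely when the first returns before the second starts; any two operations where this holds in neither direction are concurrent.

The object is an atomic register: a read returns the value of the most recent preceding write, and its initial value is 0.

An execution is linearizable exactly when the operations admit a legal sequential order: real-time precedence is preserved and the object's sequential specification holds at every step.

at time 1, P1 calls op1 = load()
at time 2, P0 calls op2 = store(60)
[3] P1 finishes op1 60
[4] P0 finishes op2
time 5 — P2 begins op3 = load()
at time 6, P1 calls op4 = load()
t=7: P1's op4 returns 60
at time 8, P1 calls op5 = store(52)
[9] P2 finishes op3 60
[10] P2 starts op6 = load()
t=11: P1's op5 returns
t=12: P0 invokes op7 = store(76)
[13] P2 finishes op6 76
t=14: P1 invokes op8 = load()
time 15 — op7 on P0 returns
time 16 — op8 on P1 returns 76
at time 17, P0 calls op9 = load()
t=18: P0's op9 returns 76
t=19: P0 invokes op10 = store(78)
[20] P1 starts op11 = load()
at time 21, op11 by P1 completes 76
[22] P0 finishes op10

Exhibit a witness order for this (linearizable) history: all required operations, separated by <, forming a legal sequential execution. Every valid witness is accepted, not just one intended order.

op2 < op1 < op3 < op4 < op5 < op7 < op6 < op8 < op9 < op11 < op10

after step 1 (op2 store(60)): value 60
after step 2 (op1 load() → 60): value 60
after step 3 (op3 load() → 60): value 60
after step 4 (op4 load() → 60): value 60
after step 5 (op5 store(52)): value 52
after step 6 (op7 store(76)): value 76
after step 7 (op6 load() → 76): value 76
after step 8 (op8 load() → 76): value 76
after step 9 (op9 load() → 76): value 76
after step 10 (op11 load() → 76): value 76
after step 11 (op10 store(78)): value 78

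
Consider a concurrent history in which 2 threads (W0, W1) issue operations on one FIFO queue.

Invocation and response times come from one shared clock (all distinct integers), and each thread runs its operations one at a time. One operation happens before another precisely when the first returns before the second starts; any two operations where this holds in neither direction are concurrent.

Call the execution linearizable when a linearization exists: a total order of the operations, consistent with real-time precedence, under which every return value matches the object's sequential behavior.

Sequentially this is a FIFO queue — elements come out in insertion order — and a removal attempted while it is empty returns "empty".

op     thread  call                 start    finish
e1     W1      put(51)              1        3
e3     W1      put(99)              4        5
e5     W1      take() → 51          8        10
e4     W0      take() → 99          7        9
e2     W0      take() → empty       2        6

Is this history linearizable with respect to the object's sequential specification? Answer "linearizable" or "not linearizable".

linearizable

one valid linearization: e2, e1, e3, e5, e4
1. e2 take() → empty, leaving queue <>
2. e1 put(51), leaving queue <51>
3. e3 put(99), leaving queue <51,99>
4. e5 take() → 51, leaving queue <99>
5. e4 take() → 99, leaving queue <>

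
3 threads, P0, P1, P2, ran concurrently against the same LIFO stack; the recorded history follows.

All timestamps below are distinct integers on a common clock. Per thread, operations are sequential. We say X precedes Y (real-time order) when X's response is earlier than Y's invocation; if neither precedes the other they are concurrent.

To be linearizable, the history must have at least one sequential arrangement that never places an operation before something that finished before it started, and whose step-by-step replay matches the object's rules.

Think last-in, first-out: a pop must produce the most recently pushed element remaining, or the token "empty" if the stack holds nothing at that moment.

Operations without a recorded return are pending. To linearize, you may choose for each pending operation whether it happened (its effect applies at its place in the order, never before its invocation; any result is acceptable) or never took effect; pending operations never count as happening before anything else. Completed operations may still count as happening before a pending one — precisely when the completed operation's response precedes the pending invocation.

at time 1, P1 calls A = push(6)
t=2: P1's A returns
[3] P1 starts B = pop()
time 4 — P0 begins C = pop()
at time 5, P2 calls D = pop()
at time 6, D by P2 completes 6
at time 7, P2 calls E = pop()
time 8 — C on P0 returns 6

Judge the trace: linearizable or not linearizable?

through event 7 a valid linearization exists; event 8 (C responding at time 8) ends that
all 2 real-time-respecting orders fail — 3 completed LIFO stack operations, no legal replay
including or dropping the 2 pending operations (B, E) in any combination fails
sample order A, C, D (pending dropped) stalls at step 3 — D pop() → 6 has no legal effect
sample order A, D, C (pending dropped) stalls at step 3 — C pop() → 6 has no legal effect

not linearizable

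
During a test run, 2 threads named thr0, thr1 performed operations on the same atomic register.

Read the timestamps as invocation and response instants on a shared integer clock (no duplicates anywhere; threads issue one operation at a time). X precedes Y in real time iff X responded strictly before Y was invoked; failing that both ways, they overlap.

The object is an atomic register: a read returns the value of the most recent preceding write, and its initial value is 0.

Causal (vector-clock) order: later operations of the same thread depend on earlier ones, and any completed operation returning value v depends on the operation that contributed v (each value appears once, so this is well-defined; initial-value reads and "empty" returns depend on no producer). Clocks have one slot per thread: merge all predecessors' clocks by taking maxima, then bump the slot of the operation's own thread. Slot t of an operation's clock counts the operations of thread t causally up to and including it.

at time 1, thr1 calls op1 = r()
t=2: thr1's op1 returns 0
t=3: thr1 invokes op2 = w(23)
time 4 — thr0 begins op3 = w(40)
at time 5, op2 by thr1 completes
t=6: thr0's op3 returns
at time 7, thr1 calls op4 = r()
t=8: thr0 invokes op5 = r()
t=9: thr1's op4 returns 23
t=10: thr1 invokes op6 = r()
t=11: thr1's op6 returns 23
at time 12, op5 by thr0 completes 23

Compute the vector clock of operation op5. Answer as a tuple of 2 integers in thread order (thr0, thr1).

(2, 2)

op1 (invocation 1): nothing precedes it; thr1's component alone gives (0, 1)
op3 (invocation 4): nothing precedes it; thr0's component alone gives (1, 0)
merge at op2 (invoked 3): VC(op1)=(0, 1), own-thread bump on thr1 → (0, 2)
merge at op4 (invoked 7): VC(op2)=(0, 2), own-thread bump on thr1 → (0, 3)
merge at op6 (invoked 10): VC(op2)=(0, 2), VC(op4)=(0, 3), own-thread bump on thr1 → (0, 4)
merge at op5 (invoked 8): VC(op2)=(0, 2), VC(op3)=(1, 0), own-thread bump on thr0 → (2, 2)
target: VC(op5) = (2, 2)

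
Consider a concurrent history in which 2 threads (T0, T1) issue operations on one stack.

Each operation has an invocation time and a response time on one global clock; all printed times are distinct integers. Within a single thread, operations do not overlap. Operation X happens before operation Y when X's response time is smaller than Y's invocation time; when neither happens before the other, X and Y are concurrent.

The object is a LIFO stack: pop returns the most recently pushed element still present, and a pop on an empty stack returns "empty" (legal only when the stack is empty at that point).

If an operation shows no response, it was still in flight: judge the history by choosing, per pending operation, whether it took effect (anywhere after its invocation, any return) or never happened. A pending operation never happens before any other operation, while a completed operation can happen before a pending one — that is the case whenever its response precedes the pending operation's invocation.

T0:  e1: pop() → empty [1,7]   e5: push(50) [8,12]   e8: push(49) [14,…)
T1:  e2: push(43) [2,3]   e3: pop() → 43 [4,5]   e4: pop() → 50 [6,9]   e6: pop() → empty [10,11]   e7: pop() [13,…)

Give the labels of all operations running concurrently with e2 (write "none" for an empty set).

overlap test against e2 [2,3]: concurrent iff the interval meets 2..3
e1 [1,7]: concurrent
e3 [4,5]: after
e4 [6,9]: after
e5 [8,12]: after
e6 [10,11]: after
e7 [13,…): after
e8 [14,…): after

e1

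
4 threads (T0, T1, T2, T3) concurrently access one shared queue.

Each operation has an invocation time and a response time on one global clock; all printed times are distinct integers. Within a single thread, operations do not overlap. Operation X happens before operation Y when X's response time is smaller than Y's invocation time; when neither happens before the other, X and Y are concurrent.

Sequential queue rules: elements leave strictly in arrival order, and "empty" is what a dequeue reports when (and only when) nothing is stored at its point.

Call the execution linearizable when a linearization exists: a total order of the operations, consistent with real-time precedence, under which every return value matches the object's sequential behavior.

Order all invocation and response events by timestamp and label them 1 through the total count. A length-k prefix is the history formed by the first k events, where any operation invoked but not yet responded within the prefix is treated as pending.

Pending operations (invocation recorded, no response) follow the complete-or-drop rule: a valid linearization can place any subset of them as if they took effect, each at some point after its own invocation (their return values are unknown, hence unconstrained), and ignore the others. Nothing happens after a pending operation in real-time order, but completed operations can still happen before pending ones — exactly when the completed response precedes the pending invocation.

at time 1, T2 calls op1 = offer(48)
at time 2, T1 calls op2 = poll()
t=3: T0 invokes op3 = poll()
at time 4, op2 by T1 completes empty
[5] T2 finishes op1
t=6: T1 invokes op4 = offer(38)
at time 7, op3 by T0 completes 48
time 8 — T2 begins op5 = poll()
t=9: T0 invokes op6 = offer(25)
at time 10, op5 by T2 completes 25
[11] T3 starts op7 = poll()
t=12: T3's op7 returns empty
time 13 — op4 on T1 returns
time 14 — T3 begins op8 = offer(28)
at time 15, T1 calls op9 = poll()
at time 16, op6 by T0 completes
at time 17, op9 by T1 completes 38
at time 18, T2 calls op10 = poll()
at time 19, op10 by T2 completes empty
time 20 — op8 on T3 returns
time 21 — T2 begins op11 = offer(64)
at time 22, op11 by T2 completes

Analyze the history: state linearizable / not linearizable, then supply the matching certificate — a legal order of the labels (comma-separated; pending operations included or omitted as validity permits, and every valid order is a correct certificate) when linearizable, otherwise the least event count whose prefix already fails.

step 1: op1 offer(48) — queue <48>
step 2: op3 poll() → 48 — queue <>
step 3: op2 poll() → empty — queue <>
step 4: op6 offer(25) — queue <25>
step 5: op5 poll() → 25 — queue <>
step 6: op7 poll() → empty — queue <>
step 7: op4 offer(38) — queue <38>
step 8: op9 poll() → 38 — queue <>
step 9: op10 poll() → empty — queue <>
step 10: op8 offer(28) — queue <28>
step 11: op11 offer(64) — queue <28,64>

linearizable — witness: op1, op3, op2, op6, op5, op7, op4, op9, op10, op8, op11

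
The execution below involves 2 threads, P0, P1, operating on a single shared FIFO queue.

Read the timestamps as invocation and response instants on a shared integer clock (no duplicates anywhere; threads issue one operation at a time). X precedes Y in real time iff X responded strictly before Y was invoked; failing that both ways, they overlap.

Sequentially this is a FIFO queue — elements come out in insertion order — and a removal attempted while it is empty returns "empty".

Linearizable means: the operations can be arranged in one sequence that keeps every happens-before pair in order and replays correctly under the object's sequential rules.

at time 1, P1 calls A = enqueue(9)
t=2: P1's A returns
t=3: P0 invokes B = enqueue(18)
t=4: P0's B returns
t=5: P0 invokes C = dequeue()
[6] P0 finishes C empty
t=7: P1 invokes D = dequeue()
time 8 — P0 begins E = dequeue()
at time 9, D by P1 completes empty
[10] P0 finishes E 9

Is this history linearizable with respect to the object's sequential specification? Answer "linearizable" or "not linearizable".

the violation lands at event 6, C's response at time 6: events 1..5 linearize, events 1..6 do not
exhaustive check: the 3 completed FIFO queue ops admit one real-time order; illegal
e.g. A, B, C: illegal at step 3, since C dequeue() → empty cannot apply there

not linearizable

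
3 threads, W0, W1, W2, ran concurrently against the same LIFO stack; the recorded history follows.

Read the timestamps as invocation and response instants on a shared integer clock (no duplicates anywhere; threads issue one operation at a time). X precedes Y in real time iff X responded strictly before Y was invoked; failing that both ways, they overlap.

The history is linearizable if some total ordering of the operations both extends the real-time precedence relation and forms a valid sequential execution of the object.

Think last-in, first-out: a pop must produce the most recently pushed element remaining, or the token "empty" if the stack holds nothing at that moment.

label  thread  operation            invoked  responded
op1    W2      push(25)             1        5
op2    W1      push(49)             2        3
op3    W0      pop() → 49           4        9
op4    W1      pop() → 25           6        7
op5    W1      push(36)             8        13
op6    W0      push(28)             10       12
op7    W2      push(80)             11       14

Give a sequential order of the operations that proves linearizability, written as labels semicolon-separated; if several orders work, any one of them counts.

step 1: op1 push(25) — stack <25>
step 2: op2 push(49) — stack <25,49>
step 3: op3 pop() → 49 — stack <25>
step 4: op4 pop() → 25 — stack <>
step 5: op5 push(36) — stack <36>
step 6: op6 push(28) — stack <36,28>
step 7: op7 push(80) — stack <36,28,80>

op1; op2; op3; op4; op5; op6; op7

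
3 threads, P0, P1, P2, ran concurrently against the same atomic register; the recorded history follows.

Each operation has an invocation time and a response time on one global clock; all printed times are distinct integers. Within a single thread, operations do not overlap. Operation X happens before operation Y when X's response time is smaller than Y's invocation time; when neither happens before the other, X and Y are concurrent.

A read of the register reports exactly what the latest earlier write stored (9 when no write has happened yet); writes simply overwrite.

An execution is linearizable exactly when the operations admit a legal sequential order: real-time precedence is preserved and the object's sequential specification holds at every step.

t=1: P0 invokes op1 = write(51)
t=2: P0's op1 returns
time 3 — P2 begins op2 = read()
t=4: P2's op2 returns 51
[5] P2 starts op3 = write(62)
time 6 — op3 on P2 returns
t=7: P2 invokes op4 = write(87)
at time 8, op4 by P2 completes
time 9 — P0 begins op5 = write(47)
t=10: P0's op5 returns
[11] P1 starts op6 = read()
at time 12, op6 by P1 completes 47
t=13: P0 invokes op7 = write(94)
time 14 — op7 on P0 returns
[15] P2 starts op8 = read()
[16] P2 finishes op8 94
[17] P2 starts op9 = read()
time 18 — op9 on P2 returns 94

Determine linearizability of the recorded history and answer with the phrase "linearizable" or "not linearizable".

linearizable

a witness: op1, op2, op3, op4, op5, op6, op7, op8, op9
step 1: op1 write(51) — value 51
step 2: op2 read() → 51 — value 51
step 3: op3 write(62) — value 62
step 4: op4 write(87) — value 87
step 5: op5 write(47) — value 47
step 6: op6 read() → 47 — value 47
step 7: op7 write(94) — value 94
step 8: op8 read() → 94 — value 94
step 9: op9 read() → 94 — value 94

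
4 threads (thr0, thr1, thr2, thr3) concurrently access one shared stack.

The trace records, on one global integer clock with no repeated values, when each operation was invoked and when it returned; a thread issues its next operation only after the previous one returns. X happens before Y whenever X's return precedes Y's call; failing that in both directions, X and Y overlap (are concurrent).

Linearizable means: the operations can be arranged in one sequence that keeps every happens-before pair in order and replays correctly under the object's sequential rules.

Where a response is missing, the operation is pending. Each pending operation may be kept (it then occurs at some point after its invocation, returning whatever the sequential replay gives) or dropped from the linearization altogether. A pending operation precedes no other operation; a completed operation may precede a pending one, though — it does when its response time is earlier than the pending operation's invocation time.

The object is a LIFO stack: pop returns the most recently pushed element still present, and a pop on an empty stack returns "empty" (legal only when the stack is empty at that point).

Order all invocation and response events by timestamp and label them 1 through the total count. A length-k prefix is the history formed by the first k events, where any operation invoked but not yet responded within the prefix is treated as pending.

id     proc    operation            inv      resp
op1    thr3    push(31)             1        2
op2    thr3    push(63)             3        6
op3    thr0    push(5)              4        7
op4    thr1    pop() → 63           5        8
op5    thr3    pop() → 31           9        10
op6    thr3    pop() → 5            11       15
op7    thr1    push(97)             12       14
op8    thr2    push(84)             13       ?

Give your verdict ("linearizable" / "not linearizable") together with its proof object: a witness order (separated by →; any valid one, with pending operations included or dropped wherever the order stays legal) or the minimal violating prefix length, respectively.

prefix check: 1..9 passes, 1..10 fails once op5's time-10 response joins
no legal order exists: 6 real-time-consistent candidates over 5 completed stack operations, all rejected
one such order, op1, op2, op3, op4, op5, breaks at step 4 where op4 pop() → 63 is illegal
one such order, op1, op2, op4, op3, op5, breaks at step 5 where op5 pop() → 31 is illegal

not linearizable — minimal violating prefix: 10 events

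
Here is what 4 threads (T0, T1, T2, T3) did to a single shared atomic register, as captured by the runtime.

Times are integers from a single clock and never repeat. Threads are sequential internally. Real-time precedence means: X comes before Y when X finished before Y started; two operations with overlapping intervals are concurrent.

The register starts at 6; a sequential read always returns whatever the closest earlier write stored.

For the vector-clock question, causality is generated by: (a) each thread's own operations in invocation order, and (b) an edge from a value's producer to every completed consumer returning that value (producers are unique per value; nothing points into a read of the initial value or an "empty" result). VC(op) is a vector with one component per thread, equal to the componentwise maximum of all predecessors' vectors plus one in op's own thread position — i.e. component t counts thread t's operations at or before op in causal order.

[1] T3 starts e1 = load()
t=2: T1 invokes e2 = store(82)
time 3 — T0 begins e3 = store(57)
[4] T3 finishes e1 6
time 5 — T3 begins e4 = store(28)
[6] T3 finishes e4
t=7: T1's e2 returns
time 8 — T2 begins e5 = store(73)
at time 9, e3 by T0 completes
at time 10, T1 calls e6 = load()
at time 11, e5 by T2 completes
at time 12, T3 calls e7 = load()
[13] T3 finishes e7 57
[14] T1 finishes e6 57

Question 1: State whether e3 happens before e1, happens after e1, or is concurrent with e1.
Answer: concurrent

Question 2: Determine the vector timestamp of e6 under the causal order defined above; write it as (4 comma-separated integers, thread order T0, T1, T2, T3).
Answer: (1, 2, 0, 0)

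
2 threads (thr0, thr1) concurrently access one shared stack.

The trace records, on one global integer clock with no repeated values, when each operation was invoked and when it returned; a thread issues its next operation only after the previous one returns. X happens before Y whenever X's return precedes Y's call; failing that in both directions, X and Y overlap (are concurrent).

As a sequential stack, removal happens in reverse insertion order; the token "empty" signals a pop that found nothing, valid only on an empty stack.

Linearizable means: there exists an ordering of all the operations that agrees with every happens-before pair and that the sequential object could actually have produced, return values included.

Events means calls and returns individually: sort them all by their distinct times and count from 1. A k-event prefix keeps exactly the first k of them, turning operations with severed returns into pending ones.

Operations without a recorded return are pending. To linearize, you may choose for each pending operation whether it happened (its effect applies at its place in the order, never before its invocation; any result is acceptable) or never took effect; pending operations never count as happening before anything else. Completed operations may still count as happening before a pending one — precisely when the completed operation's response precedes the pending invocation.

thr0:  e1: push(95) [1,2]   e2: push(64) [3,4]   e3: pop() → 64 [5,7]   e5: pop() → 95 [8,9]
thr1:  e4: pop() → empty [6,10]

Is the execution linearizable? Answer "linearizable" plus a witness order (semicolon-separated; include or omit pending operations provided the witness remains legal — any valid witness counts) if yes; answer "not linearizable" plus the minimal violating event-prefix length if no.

linearizable — witness: e1; e2; e3; e5; e4

after step 1 (e1 push(95)): stack <95>
after step 2 (e2 push(64)): stack <95,64>
after step 3 (e3 pop() → 64): stack <95>
after step 4 (e5 pop() → 95): stack <>
after step 5 (e4 pop() → empty): stack <>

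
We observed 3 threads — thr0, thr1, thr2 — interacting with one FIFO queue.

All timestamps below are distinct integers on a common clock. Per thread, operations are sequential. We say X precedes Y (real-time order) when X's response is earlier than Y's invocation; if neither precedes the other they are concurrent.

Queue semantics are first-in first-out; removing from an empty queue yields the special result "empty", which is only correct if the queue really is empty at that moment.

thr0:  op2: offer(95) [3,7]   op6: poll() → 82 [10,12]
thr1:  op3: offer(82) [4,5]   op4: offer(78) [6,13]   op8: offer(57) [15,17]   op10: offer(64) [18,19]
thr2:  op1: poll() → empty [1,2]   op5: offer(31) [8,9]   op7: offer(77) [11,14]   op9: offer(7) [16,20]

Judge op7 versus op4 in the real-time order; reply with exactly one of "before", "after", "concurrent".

op7 spans [11,14], op4 spans [6,13]
the intervals overlap in both directions

concurrent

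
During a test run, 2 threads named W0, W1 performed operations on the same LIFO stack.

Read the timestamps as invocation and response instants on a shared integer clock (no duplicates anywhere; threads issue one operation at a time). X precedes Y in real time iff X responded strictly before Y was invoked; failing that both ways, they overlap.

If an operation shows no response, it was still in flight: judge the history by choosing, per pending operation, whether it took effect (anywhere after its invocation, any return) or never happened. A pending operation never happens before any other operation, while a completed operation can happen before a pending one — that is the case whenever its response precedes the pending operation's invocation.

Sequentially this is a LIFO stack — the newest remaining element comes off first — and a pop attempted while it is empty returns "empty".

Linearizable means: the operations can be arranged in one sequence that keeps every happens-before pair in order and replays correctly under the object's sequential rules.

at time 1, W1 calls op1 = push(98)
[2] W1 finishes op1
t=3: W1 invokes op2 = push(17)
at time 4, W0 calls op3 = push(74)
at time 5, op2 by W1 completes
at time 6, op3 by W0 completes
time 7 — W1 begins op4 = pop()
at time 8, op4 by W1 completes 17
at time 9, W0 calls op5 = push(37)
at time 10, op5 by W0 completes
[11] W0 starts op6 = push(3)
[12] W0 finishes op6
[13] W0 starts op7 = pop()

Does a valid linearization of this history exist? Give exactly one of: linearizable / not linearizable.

witness order: op1, op3, op2, op4, op5, op6
1. op1 push(98), leaving stack <98>
2. op3 push(74), leaving stack <98,74>
3. op2 push(17), leaving stack <98,74,17>
4. op4 pop() → 17, leaving stack <98,74>
5. op5 push(37), leaving stack <98,74,37>
6. op6 push(3), leaving stack <98,74,37,3>

linearizable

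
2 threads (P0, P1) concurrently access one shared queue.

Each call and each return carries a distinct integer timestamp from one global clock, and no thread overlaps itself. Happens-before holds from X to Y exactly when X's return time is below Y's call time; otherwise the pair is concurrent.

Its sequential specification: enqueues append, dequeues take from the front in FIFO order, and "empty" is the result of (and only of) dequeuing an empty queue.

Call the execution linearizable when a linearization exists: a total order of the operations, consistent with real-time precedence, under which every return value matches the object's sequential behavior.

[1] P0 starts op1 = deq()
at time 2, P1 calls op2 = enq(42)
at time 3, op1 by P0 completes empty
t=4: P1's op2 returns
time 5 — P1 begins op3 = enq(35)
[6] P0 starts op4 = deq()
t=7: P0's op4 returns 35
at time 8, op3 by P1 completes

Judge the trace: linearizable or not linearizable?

events 1..6 are fine; event 7 — the response of op4 at time 7 — makes the prefix non-linearizable
no legal order exists: 2 real-time-consistent candidates over 3 completed queue operations, all rejected
including or dropping the 1 pending operation (op3) in any combination fails
one such order, op1, op2, op4 (pending dropped), breaks at step 3 where op4 deq() → 35 is illegal
one such order, op2, op1, op4 (pending dropped), breaks at step 2 where op1 deq() → empty is illegal

not linearizable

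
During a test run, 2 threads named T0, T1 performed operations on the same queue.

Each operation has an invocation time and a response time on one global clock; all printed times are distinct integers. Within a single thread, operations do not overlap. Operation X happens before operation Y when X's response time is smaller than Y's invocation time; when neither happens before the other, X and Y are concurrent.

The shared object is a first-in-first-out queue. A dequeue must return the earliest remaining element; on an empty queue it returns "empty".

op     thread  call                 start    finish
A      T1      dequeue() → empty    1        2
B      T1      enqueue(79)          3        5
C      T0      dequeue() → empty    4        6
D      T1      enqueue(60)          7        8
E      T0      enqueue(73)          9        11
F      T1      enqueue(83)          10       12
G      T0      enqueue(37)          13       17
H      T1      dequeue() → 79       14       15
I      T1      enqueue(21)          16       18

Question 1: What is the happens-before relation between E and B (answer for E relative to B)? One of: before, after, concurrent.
after

E spans [9,11], B spans [3,5]
resp(B)=5 < inv(E)=9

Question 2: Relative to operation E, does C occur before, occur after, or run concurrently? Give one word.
before

C spans [4,6], E spans [9,11]
resp(C)=6 < inv(E)=9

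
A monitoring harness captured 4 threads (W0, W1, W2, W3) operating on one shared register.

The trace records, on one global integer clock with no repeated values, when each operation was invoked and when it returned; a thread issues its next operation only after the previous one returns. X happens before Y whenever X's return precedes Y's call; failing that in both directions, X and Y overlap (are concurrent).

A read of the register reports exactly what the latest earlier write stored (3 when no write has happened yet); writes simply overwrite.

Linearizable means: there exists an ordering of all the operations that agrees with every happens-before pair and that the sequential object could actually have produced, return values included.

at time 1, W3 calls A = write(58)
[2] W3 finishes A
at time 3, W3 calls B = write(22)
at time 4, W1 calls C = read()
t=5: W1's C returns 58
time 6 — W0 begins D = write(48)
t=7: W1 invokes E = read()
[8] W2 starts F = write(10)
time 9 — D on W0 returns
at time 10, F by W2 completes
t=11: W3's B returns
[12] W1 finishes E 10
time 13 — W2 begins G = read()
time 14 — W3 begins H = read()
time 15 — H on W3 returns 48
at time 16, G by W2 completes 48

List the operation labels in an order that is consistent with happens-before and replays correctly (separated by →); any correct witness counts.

A → C → B → F → E → D → G → H

step 1: A write(58) — value 58
step 2: C read() → 58 — value 58
step 3: B write(22) — value 22
step 4: F write(10) — value 10
step 5: E read() → 10 — value 10
step 6: D write(48) — value 48
step 7: G read() → 48 — value 48
step 8: H read() → 48 — value 48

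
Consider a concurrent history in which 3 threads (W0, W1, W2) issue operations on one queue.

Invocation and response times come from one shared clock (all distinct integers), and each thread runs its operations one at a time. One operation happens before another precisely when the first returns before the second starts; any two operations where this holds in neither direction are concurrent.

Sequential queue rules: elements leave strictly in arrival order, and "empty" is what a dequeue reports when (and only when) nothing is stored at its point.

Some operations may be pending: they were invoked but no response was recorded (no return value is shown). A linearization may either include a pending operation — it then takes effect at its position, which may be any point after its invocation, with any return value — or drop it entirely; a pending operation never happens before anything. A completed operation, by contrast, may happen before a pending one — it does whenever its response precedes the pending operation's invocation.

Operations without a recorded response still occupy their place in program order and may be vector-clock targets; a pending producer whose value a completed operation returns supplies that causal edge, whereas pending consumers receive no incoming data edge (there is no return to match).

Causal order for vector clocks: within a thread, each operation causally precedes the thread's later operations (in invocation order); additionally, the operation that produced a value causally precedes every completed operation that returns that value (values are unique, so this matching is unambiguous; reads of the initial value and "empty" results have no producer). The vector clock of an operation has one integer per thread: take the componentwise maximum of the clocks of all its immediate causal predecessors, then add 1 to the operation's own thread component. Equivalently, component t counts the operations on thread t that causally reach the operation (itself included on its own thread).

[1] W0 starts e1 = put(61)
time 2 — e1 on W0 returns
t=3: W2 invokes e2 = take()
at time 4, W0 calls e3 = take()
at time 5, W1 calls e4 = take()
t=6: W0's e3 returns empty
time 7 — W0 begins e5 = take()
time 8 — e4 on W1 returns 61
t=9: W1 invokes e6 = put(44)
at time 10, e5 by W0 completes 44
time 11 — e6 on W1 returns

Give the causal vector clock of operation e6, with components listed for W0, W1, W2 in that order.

e2 (invocation 3): nothing precedes it; W2's component alone gives (0, 0, 1)
e1 (invocation 1): nothing precedes it; W0's component alone gives (1, 0, 0)
e4, invoked 5, takes VC(e1)=(1, 0, 0) under max, adds 1 for W1 → (1, 1, 0)
e3, invoked 4, takes VC(e1)=(1, 0, 0) under max, adds 1 for W0 → (2, 0, 0)
e6, invoked 9, takes VC(e4)=(1, 1, 0) under max, adds 1 for W1 → (1, 2, 0)
e5, invoked 7, takes VC(e3)=(2, 0, 0), VC(e6)=(1, 2, 0) under max, adds 1 for W0 → (3, 2, 0)
target: VC(e6) = (1, 2, 0)

(1, 2, 0)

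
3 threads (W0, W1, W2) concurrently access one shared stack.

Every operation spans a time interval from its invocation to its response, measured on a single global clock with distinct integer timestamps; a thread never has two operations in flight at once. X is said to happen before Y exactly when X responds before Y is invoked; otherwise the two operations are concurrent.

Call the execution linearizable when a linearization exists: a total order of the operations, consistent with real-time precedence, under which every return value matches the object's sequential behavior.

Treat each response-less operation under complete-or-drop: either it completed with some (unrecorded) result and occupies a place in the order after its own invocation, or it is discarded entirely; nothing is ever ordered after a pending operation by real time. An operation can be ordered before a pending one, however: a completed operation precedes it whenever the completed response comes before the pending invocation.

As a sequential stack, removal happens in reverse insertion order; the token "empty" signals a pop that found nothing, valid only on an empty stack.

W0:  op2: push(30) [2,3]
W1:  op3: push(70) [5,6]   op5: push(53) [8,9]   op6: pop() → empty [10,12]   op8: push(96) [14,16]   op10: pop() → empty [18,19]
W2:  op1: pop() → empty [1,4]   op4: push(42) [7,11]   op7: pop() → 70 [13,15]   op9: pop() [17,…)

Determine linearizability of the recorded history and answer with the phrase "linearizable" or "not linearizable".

not linearizable

the violation lands at event 12, op6's response at time 12: events 1..11 linearize, events 1..12 do not
no legal order exists: 6 real-time-consistent candidates over 6 completed stack operations, all rejected
take op1, op2, op3, op4, op5, op6: step 6 already fails, because op6 pop() → empty cannot occur there
take op1, op2, op3, op5, op4, op6: step 6 already fails, because op6 pop() → empty cannot occur there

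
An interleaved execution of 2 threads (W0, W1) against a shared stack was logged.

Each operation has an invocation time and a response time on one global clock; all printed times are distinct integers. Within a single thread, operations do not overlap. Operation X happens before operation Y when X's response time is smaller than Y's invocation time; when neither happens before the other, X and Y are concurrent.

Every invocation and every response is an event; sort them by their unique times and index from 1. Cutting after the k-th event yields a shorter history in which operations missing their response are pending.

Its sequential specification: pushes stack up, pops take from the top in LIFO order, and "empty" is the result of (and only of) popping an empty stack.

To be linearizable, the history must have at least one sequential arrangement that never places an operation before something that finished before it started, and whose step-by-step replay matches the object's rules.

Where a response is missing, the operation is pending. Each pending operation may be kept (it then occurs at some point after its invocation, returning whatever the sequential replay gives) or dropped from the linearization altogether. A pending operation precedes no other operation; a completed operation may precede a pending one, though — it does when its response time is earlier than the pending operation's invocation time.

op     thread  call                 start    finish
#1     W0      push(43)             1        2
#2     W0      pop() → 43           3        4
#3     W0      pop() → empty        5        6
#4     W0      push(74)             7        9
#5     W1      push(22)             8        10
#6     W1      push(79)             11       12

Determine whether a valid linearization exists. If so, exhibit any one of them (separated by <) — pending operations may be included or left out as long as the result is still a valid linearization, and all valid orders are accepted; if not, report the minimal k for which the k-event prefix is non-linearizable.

linearizable — witness: #1 < #2 < #3 < #4 < #5 < #6

after step 1 (#1 push(43)): stack <43>
after step 2 (#2 pop() → 43): stack <>
after step 3 (#3 pop() → empty): stack <>
after step 4 (#4 push(74)): stack <74>
after step 5 (#5 push(22)): stack <74,22>
after step 6 (#6 push(79)): stack <74,22,79>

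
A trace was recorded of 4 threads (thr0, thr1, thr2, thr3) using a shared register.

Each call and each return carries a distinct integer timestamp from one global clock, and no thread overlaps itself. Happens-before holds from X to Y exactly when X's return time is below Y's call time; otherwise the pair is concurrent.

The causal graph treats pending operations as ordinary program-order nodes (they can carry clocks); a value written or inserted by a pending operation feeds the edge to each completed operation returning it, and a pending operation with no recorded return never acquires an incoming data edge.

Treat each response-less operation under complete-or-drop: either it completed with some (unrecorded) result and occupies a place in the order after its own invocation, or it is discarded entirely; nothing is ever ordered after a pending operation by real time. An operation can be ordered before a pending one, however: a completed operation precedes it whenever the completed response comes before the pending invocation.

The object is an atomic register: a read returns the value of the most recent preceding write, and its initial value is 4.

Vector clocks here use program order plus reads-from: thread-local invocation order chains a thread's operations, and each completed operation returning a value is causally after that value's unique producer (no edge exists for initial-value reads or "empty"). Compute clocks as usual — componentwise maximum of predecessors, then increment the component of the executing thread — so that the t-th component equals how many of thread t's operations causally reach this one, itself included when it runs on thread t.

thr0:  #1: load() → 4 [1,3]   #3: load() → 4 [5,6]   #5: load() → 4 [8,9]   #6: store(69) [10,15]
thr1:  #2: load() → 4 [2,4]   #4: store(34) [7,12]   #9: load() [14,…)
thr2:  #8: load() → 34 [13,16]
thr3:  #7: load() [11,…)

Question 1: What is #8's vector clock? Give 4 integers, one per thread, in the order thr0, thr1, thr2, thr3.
(0, 2, 1, 0)

#7 (invocation 11): nothing precedes it; thr3's component alone gives (0, 0, 0, 1)
#2 (invocation 2): nothing precedes it; thr1's component alone gives (0, 1, 0, 0)
#1 (invocation 1): nothing precedes it; thr0's component alone gives (1, 0, 0, 0)
from VC(#2)=(0, 1, 0, 0), #4 (invoked 7) maxes components and bumps thr1 → (0, 2, 0, 0)
from VC(#1)=(1, 0, 0, 0), #3 (invoked 5) maxes components and bumps thr0 → (2, 0, 0, 0)
from VC(#4)=(0, 2, 0, 0), #8 (invoked 13) maxes components and bumps thr2 → (0, 2, 1, 0)
from VC(#4)=(0, 2, 0, 0), #9 (invoked 14) maxes components and bumps thr1 → (0, 3, 0, 0)
from VC(#3)=(2, 0, 0, 0), #5 (invoked 8) maxes components and bumps thr0 → (3, 0, 0, 0)
from VC(#5)=(3, 0, 0, 0), #6 (invoked 10) maxes components and bumps thr0 → (4, 0, 0, 0)
target: VC(#8) = (0, 2, 1, 0)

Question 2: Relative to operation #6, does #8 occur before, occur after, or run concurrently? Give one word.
concurrent

#8 spans [13,16], #6 spans [10,15]
the intervals overlap in both directions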